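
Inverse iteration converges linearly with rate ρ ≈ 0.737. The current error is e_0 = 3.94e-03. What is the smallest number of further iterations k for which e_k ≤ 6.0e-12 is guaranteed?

67

After k steps, e_k ≈ 3.94e-03·0.737^k.
Need 0.737^k ≤ 6.0e-12/3.94e-03 = 1.52284e-09.
k ≥ ln(1.52284e-09)/ln(0.737) = -20.3027/-0.30517 = 66.529.
Smallest integer k = 67.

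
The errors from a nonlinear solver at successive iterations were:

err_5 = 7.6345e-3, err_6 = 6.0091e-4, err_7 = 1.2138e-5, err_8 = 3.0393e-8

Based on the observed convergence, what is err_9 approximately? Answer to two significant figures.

First estimate the order: p ≈ ln(err_8/err_7) / ln(err_7/err_6) = ln(3.0393e-8/1.2138e-5)/ln(1.2138e-5/6.0091e-4) = ln(0.00250395)/ln(0.0201994) ≈ 1.5350.
Then err_9 ≈ err_8·(err_8/err_7)^p = 3.0393e-8·(0.00250395)^1.5350 = 3.0393e-8·0.000101599 ≈ 3.088e-12.

3.1e-12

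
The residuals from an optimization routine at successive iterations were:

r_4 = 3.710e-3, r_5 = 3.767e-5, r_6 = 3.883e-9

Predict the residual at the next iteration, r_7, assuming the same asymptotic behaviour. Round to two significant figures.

4.1e-17

First estimate the order: p ≈ ln(r_6/r_5) / ln(r_5/r_4) = ln(3.883e-9/3.767e-5)/ln(3.767e-5/3.710e-3) = ln(0.000103079)/ln(0.0101536) ≈ 2.0000.
Then r_7 ≈ r_6·(r_6/r_5)^p = 3.883e-9·(0.000103079)^2.0000 = 3.883e-9·1.06253e-08 ≈ 4.126e-17.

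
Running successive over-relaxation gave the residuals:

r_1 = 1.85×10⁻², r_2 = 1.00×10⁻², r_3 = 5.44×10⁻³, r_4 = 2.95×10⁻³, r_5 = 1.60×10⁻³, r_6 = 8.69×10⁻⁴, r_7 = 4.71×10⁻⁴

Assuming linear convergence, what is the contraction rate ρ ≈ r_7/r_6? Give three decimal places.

0.542

ρ ≈ r_7/r_6 = 4.71×10⁻⁴/8.69×10⁻⁴ = 0.54200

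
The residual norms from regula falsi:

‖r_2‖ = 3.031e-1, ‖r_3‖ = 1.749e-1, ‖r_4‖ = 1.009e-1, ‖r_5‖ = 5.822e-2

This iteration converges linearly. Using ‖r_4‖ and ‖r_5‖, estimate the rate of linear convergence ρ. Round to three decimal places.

0.577

ρ ≈ ‖r_5‖/‖r_4‖ = 5.822e-2/1.009e-1 = 0.57701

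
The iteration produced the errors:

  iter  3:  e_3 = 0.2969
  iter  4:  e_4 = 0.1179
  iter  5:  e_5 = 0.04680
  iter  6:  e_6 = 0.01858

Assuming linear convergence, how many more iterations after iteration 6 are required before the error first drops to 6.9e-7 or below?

Rate ρ ≈ e_6/e_5 = 0.01858/0.04680 = 0.3970.
After j more steps, e_{6+j} ≈ 0.01858·ρ^j; need ρ^j ≤ 6.9e-7/0.01858 = 3.71367e-05.
j ≥ ln(3.71367e-05)/ln(0.3970) = -10.2009/-0.92382 = 11.042.
So 12 more iterations are needed.

12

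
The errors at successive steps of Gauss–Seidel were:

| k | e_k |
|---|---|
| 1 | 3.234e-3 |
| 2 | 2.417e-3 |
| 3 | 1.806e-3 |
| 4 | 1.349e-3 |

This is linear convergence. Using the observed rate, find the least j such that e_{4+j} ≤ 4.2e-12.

Rate ρ ≈ e_4/e_3 = 1.349e-3/1.806e-3 = 0.7470.
After j more steps, e_{4+j} ≈ 1.349e-3·ρ^j; need ρ^j ≤ 4.2e-12/1.349e-3 = 3.11342e-09.
j ≥ ln(3.11342e-09)/ln(0.7470) = -19.5875/-0.29169 = 67.152.
So 68 more iterations are needed.

68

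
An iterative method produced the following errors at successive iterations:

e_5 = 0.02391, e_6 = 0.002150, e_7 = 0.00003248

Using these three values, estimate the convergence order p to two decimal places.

1.74

p ≈ ln(e_7/e_6) / ln(e_6/e_5)
  = ln(0.00003248/0.002150) / ln(0.002150/0.02391)
  = ln(0.015107) / ln(0.0899205)
  = -4.19260 / -2.40883 ≈ 1.74051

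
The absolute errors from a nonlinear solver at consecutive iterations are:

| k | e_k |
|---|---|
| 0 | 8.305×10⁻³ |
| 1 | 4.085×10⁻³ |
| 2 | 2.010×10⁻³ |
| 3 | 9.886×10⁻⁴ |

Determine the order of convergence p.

1

Consecutive ratios: e_3/e_2 = 9.886×10⁻⁴/2.010×10⁻³ = 0.491841, e_2/e_1 = 2.010×10⁻³/4.085×10⁻³ = 0.492044.
p ≈ ln(0.491841)/ln(0.492044) = -0.7096/-0.7092 ≈ 1.00.
So the convergence is linear (order 1).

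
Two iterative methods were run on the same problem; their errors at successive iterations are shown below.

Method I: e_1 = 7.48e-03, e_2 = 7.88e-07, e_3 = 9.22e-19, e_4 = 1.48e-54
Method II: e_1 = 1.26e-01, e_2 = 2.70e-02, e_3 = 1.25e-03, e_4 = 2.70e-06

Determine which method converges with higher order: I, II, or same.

I

Method I: p ≈ ln(1.48e-54/9.22e-19)/ln(9.22e-19/7.88e-07) ≈ 3.00.
Method II: p ≈ ln(2.70e-06/1.25e-03)/ln(1.25e-03/2.70e-02) ≈ 2.00.
Method I has the higher order (≈3.0 vs ≈2.0).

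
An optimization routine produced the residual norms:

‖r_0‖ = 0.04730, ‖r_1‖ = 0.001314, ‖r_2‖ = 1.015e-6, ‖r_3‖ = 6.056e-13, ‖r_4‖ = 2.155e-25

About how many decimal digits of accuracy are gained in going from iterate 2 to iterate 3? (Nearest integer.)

Digits gained ≈ log₁₀(‖r_2‖/‖r_3‖) = log₁₀(1.015e-6/6.056e-13) = log₁₀(1.67602e+06) ≈ 6.224.

6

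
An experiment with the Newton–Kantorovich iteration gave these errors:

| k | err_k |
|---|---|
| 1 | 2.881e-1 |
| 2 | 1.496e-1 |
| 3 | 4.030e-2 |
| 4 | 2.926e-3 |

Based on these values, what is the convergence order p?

2

Consecutive ratios: err_4/err_3 = 2.926e-3/4.030e-2 = 0.0726055, err_3/err_2 = 4.030e-2/1.496e-1 = 0.269385.
p ≈ ln(0.0726055)/ln(0.269385) = -2.6227/-1.3116 ≈ 2.00.
So the convergence is quadratic (order 2).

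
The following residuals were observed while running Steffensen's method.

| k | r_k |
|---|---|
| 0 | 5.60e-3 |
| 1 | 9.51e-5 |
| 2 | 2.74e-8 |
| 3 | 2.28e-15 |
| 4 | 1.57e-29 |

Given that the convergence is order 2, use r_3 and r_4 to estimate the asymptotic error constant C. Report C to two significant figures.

C ≈ r_4 / r_3^2
  = 1.57e-29 / (2.28e-15)^2
  = 1.57e-29 / 5.1984e-30 ≈ 3.0202

3.0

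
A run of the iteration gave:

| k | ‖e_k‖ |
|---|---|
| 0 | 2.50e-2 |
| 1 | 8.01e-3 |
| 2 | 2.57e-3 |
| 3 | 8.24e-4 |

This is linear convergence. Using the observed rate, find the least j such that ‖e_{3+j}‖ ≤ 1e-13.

Rate ρ ≈ ‖e_3‖/‖e_2‖ = 8.24e-4/2.57e-3 = 0.3206.
After j more steps, ‖e_{3+j}‖ ≈ 8.24e-4·ρ^j; need ρ^j ≤ 1e-13/8.24e-4 = 1.21359e-10.
j ≥ ln(1.21359e-10)/ln(0.3206) = -22.8323/-1.13756 = 20.071.
So 21 more iterations are needed.

21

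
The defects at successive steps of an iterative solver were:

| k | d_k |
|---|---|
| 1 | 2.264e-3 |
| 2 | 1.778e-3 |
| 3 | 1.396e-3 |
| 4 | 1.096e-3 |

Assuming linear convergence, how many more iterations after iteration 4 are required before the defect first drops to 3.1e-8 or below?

44

Rate ρ ≈ d_4/d_3 = 1.096e-3/1.396e-3 = 0.7851.
After j more steps, d_{4+j} ≈ 1.096e-3·ρ^j; need ρ^j ≤ 3.1e-8/1.096e-3 = 2.82847e-05.
j ≥ ln(2.82847e-05)/ln(0.7851) = -10.4732/-0.24194 = 43.288.
So 44 more iterations are needed.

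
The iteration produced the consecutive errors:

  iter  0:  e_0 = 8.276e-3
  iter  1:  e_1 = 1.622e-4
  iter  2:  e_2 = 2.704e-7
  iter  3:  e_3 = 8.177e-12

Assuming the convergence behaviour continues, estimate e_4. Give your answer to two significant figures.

3.6e-19

First estimate the order: p ≈ ln(e_3/e_2) / ln(e_2/e_1) = ln(8.177e-12/2.704e-7)/ln(2.704e-7/1.622e-4) = ln(3.02404e-05)/ln(0.00166708) ≈ 1.6268.
Then e_4 ≈ e_3·(e_3/e_2)^p = 8.177e-12·(3.02404e-05)^1.6268 = 8.177e-12·4.44447e-08 ≈ 3.634e-19.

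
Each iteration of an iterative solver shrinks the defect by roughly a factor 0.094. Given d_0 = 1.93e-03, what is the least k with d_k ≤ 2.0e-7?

4

After k steps, d_k ≈ 1.93e-03·0.094^k.
Need 0.094^k ≤ 2.0e-7/1.93e-03 = 0.000103627.
k ≥ ln(0.000103627)/ln(0.094) = -9.1747/-2.36446 = 3.880.
Smallest integer k = 4.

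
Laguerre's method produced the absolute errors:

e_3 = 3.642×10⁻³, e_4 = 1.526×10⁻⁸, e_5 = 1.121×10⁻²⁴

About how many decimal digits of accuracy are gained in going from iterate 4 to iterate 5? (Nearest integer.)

16

Digits gained ≈ log₁₀(e_4/e_5) = log₁₀(1.526×10⁻⁸/1.121×10⁻²⁴) = log₁₀(1.36128e+16) ≈ 16.134.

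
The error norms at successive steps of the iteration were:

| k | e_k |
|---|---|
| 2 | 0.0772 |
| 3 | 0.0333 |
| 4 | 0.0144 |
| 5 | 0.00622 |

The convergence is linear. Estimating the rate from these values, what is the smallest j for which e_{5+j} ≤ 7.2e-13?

Rate ρ ≈ e_5/e_4 = 0.00622/0.0144 = 0.4319.
After j more steps, e_{5+j} ≈ 0.00622·ρ^j; need ρ^j ≤ 7.2e-13/0.00622 = 1.15756e-10.
j ≥ ln(1.15756e-10)/ln(0.4319) = -22.8795/-0.83956 = 27.252.
So 28 more iterations are needed.

28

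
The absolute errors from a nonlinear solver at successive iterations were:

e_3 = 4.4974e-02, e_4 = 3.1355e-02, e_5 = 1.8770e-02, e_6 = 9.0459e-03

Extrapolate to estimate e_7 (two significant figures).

3.2e-3

First estimate the order: p ≈ ln(e_6/e_5) / ln(e_5/e_4) = ln(9.0459e-03/1.8770e-02)/ln(1.8770e-02/3.1355e-02) = ln(0.481934)/ln(0.598629) ≈ 1.4226.
Then e_7 ≈ e_6·(e_6/e_5)^p = 9.0459e-03·(0.481934)^1.4226 = 9.0459e-03·0.354012 ≈ 0.003202.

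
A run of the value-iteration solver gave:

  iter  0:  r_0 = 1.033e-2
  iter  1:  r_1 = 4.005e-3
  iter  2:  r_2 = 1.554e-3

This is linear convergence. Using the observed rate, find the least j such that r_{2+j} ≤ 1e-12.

23

Rate ρ ≈ r_2/r_1 = 1.554e-3/4.005e-3 = 0.3880.
After j more steps, r_{2+j} ≈ 1.554e-3·ρ^j; need ρ^j ≤ 1e-12/1.554e-3 = 6.43501e-10.
j ≥ ln(6.43501e-10)/ln(0.3880) = -21.1641/-0.94675 = 22.354.
So 23 more iterations are needed.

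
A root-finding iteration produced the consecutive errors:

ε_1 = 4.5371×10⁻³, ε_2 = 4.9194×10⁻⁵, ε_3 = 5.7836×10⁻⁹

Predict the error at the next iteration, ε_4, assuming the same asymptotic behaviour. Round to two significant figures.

First estimate the order: p ≈ ln(ε_3/ε_2) / ln(ε_2/ε_1) = ln(5.7836×10⁻⁹/4.9194×10⁻⁵)/ln(4.9194×10⁻⁵/4.5371×10⁻³) = ln(0.000117567)/ln(0.0108426) ≈ 2.0000.
Then ε_4 ≈ ε_3·(ε_3/ε_2)^p = 5.7836×10⁻⁹·(0.000117567)^2.0000 = 5.7836×10⁻⁹·1.3822e-08 ≈ 7.994e-17.

8.0e-17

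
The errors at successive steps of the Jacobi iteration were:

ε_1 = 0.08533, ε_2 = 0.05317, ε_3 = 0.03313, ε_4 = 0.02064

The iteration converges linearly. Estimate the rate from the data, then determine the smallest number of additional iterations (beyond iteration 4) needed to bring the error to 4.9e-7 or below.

Rate ρ ≈ ε_4/ε_3 = 0.02064/0.03313 = 0.6230.
After j more steps, ε_{4+j} ≈ 0.02064·ρ^j; need ρ^j ≤ 4.9e-7/0.02064 = 2.37403e-05.
j ≥ ln(2.37403e-05)/ln(0.6230) = -10.6483/-0.47321 = 22.502.
So 23 more iterations are needed.

23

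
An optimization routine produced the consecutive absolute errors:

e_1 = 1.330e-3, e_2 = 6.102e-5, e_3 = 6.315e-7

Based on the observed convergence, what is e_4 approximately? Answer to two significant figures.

7.2e-10

First estimate the order: p ≈ ln(e_3/e_2) / ln(e_2/e_1) = ln(6.315e-7/6.102e-5)/ln(6.102e-5/1.330e-3) = ln(0.0103491)/ln(0.0458797) ≈ 1.4832.
Then e_4 ≈ e_3·(e_3/e_2)^p = 6.315e-7·(0.0103491)^1.4832 = 6.315e-7·0.00113685 ≈ 7.179e-10.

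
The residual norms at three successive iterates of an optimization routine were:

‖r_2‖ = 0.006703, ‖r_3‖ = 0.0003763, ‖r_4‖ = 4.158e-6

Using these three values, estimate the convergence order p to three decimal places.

p ≈ ln(‖r_4‖/‖r_3‖) / ln(‖r_3‖/‖r_2‖)
  = ln(4.158e-6/0.0003763) / ln(0.0003763/0.006703)
  = ln(0.0110497) / ln(0.056139)
  = -4.505352 / -2.879925 ≈ 1.564399

1.564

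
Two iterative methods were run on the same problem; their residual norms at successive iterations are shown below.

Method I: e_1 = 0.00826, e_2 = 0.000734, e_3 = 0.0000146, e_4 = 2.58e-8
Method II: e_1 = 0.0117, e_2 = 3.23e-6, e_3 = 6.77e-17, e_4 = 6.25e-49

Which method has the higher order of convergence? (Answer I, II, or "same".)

II

Method I: p ≈ ln(2.58e-8/0.0000146)/ln(0.0000146/0.000734) ≈ 1.62.
Method II: p ≈ ln(6.25e-49/6.77e-17)/ln(6.77e-17/3.23e-6) ≈ 3.00.
Method II has the higher order (≈3.0 vs ≈1.6).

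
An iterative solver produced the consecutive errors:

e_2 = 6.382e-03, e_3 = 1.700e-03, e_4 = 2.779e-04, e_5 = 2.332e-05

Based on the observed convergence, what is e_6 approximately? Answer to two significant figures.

7.9e-7

First estimate the order: p ≈ ln(e_5/e_4) / ln(e_4/e_3) = ln(2.332e-05/2.779e-04)/ln(2.779e-04/1.700e-03) = ln(0.0839151)/ln(0.163471) ≈ 1.3682.
Then e_6 ≈ e_5·(e_5/e_4)^p = 2.332e-05·(0.0839151)^1.3682 = 2.332e-05·0.0336975 ≈ 7.858e-07.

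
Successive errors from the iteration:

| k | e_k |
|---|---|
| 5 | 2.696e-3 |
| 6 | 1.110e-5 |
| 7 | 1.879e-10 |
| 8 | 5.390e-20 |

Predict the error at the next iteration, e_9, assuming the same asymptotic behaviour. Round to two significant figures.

First estimate the order: p ≈ ln(e_8/e_7) / ln(e_7/e_6) = ln(5.390e-20/1.879e-10)/ln(1.879e-10/1.110e-5) = ln(2.86855e-10)/ln(1.69279e-05) ≈ 1.9999.
Then e_9 ≈ e_8·(e_8/e_7)^p = 5.390e-20·(2.86855e-10)^1.9999 = 5.390e-20·8.24668e-20 ≈ 4.445e-39.

4.4e-39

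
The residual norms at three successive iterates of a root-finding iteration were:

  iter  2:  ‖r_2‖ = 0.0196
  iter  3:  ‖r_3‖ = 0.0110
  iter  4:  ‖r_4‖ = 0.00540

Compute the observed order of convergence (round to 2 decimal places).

p ≈ ln(‖r_4‖/‖r_3‖) / ln(‖r_3‖/‖r_2‖)
  = ln(0.00540/0.0110) / ln(0.0110/0.0196)
  = ln(0.490909) / ln(0.561224)
  = -0.71150 / -0.57764 ≈ 1.23174

1.23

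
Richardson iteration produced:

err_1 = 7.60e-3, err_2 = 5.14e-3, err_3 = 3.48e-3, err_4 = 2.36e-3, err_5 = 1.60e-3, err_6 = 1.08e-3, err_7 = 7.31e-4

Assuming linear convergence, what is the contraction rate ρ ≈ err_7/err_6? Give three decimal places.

0.677

ρ ≈ err_7/err_6 = 7.31e-4/1.08e-3 = 0.67685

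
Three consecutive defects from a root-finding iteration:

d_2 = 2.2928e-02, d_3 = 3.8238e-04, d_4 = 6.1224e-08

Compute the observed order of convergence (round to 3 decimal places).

p ≈ ln(d_4/d_3) / ln(d_3/d_2)
  = ln(6.1224e-08/3.8238e-04) / ln(3.8238e-04/2.2928e-02)
  = ln(0.000160113) / ln(0.0166774)
  = -8.739631 / -4.093701 ≈ 2.134897

2.135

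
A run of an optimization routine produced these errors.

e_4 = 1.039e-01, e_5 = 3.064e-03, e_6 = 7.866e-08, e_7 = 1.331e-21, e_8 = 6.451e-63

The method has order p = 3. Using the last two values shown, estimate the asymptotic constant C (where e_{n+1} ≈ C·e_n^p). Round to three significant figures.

C ≈ e_8 / e_7^3
  = 6.451e-63 / (1.331e-21)^3
  = 6.451e-63 / 2.35795e-63 ≈ 2.7359

2.74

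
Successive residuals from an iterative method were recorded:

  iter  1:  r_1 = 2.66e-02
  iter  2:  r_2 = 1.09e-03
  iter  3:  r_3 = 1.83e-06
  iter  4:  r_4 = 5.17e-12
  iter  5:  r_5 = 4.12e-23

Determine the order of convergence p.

Consecutive ratios: r_5/r_4 = 4.12e-23/5.17e-12 = 7.96905e-12, r_4/r_3 = 5.17e-12/1.83e-06 = 2.82514e-06.
p ≈ ln(7.96905e-12)/ln(2.82514e-06) = -25.5555/-12.7770 ≈ 2.00.
So the convergence is quadratic (order 2).

2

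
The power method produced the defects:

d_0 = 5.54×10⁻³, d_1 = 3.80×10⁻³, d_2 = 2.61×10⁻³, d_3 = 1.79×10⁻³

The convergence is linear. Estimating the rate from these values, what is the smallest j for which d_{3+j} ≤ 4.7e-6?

16

Rate ρ ≈ d_3/d_2 = 1.79×10⁻³/2.61×10⁻³ = 0.6858.
After j more steps, d_{3+j} ≈ 1.79×10⁻³·ρ^j; need ρ^j ≤ 4.7e-6/1.79×10⁻³ = 0.0026257.
j ≥ ln(0.0026257)/ln(0.6858) = -5.9424/-0.37717 = 15.755.
So 16 more iterations are needed.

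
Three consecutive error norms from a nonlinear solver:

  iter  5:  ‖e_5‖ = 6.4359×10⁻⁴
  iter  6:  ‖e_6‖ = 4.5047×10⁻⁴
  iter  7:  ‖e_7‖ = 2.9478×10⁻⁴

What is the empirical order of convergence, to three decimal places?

p ≈ ln(‖e_7‖/‖e_6‖) / ln(‖e_6‖/‖e_5‖)
  = ln(2.9478×10⁻⁴/4.5047×10⁻⁴) / ln(4.5047×10⁻⁴/6.4359×10⁻⁴)
  = ln(0.654383) / ln(0.699933)
  = -0.424062 / -0.356771 ≈ 1.188611

1.189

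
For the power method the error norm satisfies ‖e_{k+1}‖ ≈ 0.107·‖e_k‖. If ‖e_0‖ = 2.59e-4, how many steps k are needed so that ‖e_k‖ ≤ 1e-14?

After k steps, ‖e_k‖ ≈ 2.59e-4·0.107^k.
Need 0.107^k ≤ 1e-14/2.59e-4 = 3.861e-11.
k ≥ ln(3.861e-11)/ln(0.107) = -23.9775/-2.23493 = 10.729.
Smallest integer k = 11.

11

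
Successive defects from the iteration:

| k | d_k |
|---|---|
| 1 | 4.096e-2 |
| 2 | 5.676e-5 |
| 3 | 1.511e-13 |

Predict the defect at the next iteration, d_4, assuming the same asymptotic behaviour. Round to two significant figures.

First estimate the order: p ≈ ln(d_3/d_2) / ln(d_2/d_1) = ln(1.511e-13/5.676e-5)/ln(5.676e-5/4.096e-2) = ln(2.66209e-09)/ln(0.00138574) ≈ 2.9999.
Then d_4 ≈ d_3·(d_3/d_2)^p = 1.511e-13·(2.66209e-09)^2.9999 = 1.511e-13·1.89028e-26 ≈ 2.856e-39.

2.9e-39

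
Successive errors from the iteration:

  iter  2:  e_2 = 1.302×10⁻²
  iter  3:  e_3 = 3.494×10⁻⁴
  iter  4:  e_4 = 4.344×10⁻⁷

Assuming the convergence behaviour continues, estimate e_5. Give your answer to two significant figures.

1.8e-12

First estimate the order: p ≈ ln(e_4/e_3) / ln(e_3/e_2) = ln(4.344×10⁻⁷/3.494×10⁻⁴)/ln(3.494×10⁻⁴/1.302×10⁻²) = ln(0.00124327)/ln(0.0268356) ≈ 1.8491.
Then e_5 ≈ e_4·(e_4/e_3)^p = 4.344×10⁻⁷·(0.00124327)^1.8491 = 4.344×10⁻⁷·4.24191e-06 ≈ 1.843e-12.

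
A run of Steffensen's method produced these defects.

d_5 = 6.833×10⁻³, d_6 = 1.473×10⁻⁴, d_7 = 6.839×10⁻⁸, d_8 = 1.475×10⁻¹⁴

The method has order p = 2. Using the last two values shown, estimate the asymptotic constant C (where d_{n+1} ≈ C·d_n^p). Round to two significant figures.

3.2

C ≈ d_8 / d_7^2
  = 1.475×10⁻¹⁴ / (6.839×10⁻⁸)^2
  = 1.475×10⁻¹⁴ / 4.67719e-15 ≈ 3.1536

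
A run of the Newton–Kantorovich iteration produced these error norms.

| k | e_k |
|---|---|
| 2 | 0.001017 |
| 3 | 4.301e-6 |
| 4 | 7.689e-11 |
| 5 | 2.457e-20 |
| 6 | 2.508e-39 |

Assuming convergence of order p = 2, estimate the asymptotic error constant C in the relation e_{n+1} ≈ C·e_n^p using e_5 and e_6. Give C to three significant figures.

C ≈ e_6 / e_5^2
  = 2.508e-39 / (2.457e-20)^2
  = 2.508e-39 / 6.03685e-40 ≈ 4.1545

4.15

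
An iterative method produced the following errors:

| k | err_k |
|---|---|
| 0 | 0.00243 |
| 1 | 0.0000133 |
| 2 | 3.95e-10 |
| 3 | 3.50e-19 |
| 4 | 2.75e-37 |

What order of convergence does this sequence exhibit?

Consecutive ratios: err_4/err_3 = 2.75e-37/3.50e-19 = 7.85714e-19, err_3/err_2 = 3.50e-19/3.95e-10 = 8.86076e-10.
p ≈ ln(7.85714e-19)/ln(8.86076e-10) = -41.6877/-20.8442 ≈ 2.00.
So the convergence is quadratic (order 2).

2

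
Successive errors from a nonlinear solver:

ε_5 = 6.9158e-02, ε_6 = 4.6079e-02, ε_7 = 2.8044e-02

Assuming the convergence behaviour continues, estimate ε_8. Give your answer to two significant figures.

First estimate the order: p ≈ ln(ε_7/ε_6) / ln(ε_6/ε_5) = ln(2.8044e-02/4.6079e-02)/ln(4.6079e-02/6.9158e-02) = ln(0.608607)/ln(0.666286) ≈ 1.2230.
Then ε_8 ≈ ε_7·(ε_7/ε_6)^p = 2.8044e-02·(0.608607)^1.2230 = 2.8044e-02·0.544809 ≈ 0.01528.

1.5e-2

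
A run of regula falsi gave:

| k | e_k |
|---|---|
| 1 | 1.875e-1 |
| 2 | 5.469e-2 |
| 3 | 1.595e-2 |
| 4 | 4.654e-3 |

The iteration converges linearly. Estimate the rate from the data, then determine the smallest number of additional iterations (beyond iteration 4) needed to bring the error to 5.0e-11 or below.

15

Rate ρ ≈ e_4/e_3 = 4.654e-3/1.595e-2 = 0.2918.
After j more steps, e_{4+j} ≈ 4.654e-3·ρ^j; need ρ^j ≤ 5.0e-11/4.654e-3 = 1.07434e-08.
j ≥ ln(1.07434e-08)/ln(0.2918) = -18.3490/-1.23169 = 14.897.
So 15 more iterations are needed.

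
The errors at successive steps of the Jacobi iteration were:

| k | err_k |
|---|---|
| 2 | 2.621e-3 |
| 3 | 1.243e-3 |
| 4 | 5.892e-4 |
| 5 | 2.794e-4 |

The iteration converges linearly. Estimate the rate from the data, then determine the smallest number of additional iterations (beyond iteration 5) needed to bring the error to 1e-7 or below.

11

Rate ρ ≈ err_5/err_4 = 2.794e-4/5.892e-4 = 0.4742.
After j more steps, err_{5+j} ≈ 2.794e-4·ρ^j; need ρ^j ≤ 1e-7/2.794e-4 = 0.00035791.
j ≥ ln(0.00035791)/ln(0.4742) = -7.9352/-0.74613 = 10.635.
So 11 more iterations are needed.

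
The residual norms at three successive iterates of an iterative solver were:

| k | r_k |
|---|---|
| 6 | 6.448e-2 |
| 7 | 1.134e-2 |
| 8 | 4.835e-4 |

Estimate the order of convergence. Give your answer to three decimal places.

p ≈ ln(r_8/r_7) / ln(r_7/r_6)
  = ln(4.835e-4/1.134e-2) / ln(1.134e-2/6.448e-2)
  = ln(0.0426367) / ln(0.175868)
  = -3.155040 / -1.738022 ≈ 1.815305

1.815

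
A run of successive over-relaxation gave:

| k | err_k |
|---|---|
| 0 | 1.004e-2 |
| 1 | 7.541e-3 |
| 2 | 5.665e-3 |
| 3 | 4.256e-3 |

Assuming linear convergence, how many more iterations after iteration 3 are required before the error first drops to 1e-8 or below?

Rate ρ ≈ err_3/err_2 = 4.256e-3/5.665e-3 = 0.7513.
After j more steps, err_{3+j} ≈ 4.256e-3·ρ^j; need ρ^j ≤ 1e-8/4.256e-3 = 2.34962e-06.
j ≥ ln(2.34962e-06)/ln(0.7513) = -12.9613/-0.28595 = 45.327.
So 46 more iterations are needed.

46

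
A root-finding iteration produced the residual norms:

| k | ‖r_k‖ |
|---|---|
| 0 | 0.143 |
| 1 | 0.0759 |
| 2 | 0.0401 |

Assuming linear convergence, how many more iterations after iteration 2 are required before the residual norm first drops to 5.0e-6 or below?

15

Rate ρ ≈ ‖r_2‖/‖r_1‖ = 0.0401/0.0759 = 0.5283.
After j more steps, ‖r_{2+j}‖ ≈ 0.0401·ρ^j; need ρ^j ≤ 5.0e-6/0.0401 = 0.000124688.
j ≥ ln(0.000124688)/ln(0.5283) = -8.9897/-0.63809 = 14.088.
So 15 more iterations are needed.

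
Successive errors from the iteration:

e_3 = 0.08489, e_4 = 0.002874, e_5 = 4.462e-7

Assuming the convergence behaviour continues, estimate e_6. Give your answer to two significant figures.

6.1e-17

First estimate the order: p ≈ ln(e_5/e_4) / ln(e_4/e_3) = ln(4.462e-7/0.002874)/ln(0.002874/0.08489) = ln(0.000155254)/ln(0.0338556) ≈ 2.5905.
Then e_6 ≈ e_5·(e_5/e_4)^p = 4.462e-7·(0.000155254)^2.5905 = 4.462e-7·1.35799e-10 ≈ 6.059e-17.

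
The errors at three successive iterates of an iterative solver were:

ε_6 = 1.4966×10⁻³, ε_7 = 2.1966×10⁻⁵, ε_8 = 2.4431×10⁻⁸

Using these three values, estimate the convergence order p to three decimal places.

p ≈ ln(ε_8/ε_7) / ln(ε_7/ε_6)
  = ln(2.4431×10⁻⁸/2.1966×10⁻⁵) / ln(2.1966×10⁻⁵/1.4966×10⁻³)
  = ln(0.00111222) / ln(0.0146773)
  = -6.801397 / -4.221453 ≈ 1.611151

1.611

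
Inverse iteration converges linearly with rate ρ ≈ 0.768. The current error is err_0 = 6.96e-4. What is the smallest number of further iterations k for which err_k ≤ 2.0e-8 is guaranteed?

After k steps, err_k ≈ 6.96e-4·0.768^k.
Need 0.768^k ≤ 2.0e-8/6.96e-4 = 2.87356e-05.
k ≥ ln(2.87356e-05)/ln(0.768) = -10.4574/-0.26397 = 39.616.
Smallest integer k = 40.

40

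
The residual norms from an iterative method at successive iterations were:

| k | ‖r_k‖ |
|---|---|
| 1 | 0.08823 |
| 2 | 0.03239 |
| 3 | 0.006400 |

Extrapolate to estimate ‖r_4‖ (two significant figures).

4.6e-4

First estimate the order: p ≈ ln(‖r_3‖/‖r_2‖) / ln(‖r_2‖/‖r_1‖) = ln(0.006400/0.03239)/ln(0.03239/0.08823) = ln(0.197592)/ln(0.367109) ≈ 1.6182.
Then ‖r_4‖ ≈ ‖r_3‖·(‖r_3‖/‖r_2‖)^p = 0.006400·(0.197592)^1.6182 = 0.006400·0.0725127 ≈ 0.0004641.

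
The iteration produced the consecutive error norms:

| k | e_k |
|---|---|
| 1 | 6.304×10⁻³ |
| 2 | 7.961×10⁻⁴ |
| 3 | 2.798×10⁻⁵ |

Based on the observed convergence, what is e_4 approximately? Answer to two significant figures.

1.2e-7

First estimate the order: p ≈ ln(e_3/e_2) / ln(e_2/e_1) = ln(2.798×10⁻⁵/7.961×10⁻⁴)/ln(7.961×10⁻⁴/6.304×10⁻³) = ln(0.0351463)/ln(0.126285) ≈ 1.6181.
Then e_4 ≈ e_3·(e_3/e_2)^p = 2.798×10⁻⁵·(0.0351463)^1.6181 = 2.798×10⁻⁵·0.00443698 ≈ 1.241e-07.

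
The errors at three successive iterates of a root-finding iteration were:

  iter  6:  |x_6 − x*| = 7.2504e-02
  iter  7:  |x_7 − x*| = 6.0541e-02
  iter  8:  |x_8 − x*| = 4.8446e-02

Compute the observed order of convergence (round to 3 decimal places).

p ≈ ln(|x_8 − x*|/|x_7 − x*|) / ln(|x_7 − x*|/|x_6 − x*|)
  = ln(4.8446e-02/6.0541e-02) / ln(6.0541e-02/7.2504e-02)
  = ln(0.800218) / ln(0.835002)
  = -0.222871 / -0.180321 ≈ 1.235968

1.236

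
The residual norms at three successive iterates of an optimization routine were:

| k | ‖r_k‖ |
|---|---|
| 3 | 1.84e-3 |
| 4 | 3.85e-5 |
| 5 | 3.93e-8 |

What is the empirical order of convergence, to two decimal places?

p ≈ ln(‖r_5‖/‖r_4‖) / ln(‖r_4‖/‖r_3‖)
  = ln(3.93e-8/3.85e-5) / ln(3.85e-5/1.84e-3)
  = ln(0.00102078) / ln(0.0209239)
  = -6.88719 / -3.86686 ≈ 1.78108

1.78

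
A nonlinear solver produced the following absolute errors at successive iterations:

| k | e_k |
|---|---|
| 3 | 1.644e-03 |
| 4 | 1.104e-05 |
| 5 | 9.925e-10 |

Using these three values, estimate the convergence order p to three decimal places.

1.862

p ≈ ln(e_5/e_4) / ln(e_4/e_3)
  = ln(9.925e-10/1.104e-05) / ln(1.104e-05/1.644e-03)
  = ln(8.99004e-05) / ln(0.00671533)
  = -9.316808 / -5.003362 ≈ 1.862110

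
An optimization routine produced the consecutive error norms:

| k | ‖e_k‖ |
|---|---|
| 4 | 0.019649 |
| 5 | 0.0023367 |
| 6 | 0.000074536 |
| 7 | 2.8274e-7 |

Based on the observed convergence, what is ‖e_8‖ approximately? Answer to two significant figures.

3.4e-11

First estimate the order: p ≈ ln(‖e_7‖/‖e_6‖) / ln(‖e_6‖/‖e_5‖) = ln(2.8274e-7/0.000074536)/ln(0.000074536/0.0023367) = ln(0.00379333)/ln(0.031898) ≈ 1.6180.
Then ‖e_8‖ ≈ ‖e_7‖·(‖e_7‖/‖e_6‖)^p = 2.8274e-7·(0.00379333)^1.6180 = 2.8274e-7·0.00012102 ≈ 3.422e-11.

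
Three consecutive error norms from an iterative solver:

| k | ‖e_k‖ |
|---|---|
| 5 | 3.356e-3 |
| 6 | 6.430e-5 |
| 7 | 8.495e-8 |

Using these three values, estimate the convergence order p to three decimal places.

p ≈ ln(‖e_7‖/‖e_6‖) / ln(‖e_6‖/‖e_5‖)
  = ln(8.495e-8/6.430e-5) / ln(6.430e-5/3.356e-3)
  = ln(0.00132115) / ln(0.0191597)
  = -6.629253 / -3.954946 ≈ 1.676193

1.676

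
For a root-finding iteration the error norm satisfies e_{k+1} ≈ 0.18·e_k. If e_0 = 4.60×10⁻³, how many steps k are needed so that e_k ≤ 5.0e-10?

After k steps, e_k ≈ 4.60×10⁻³·0.18^k.
Need 0.18^k ≤ 5.0e-10/4.60×10⁻³ = 1.08696e-07.
k ≥ ln(1.08696e-07)/ln(0.18) = -16.0347/-1.71480 = 9.351.
Smallest integer k = 10.

10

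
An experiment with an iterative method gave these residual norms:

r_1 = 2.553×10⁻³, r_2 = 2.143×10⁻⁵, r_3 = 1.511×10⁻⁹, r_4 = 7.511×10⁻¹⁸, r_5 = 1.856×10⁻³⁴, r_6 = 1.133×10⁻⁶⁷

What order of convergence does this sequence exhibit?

Consecutive ratios: r_6/r_5 = 1.133×10⁻⁶⁷/1.856×10⁻³⁴ = 6.10453e-34, r_5/r_4 = 1.856×10⁻³⁴/7.511×10⁻¹⁸ = 2.47104e-17.
p ≈ ln(6.10453e-34)/ln(2.47104e-17) = -76.4789/-38.2393 ≈ 2.00.
So the convergence is quadratic (order 2).

2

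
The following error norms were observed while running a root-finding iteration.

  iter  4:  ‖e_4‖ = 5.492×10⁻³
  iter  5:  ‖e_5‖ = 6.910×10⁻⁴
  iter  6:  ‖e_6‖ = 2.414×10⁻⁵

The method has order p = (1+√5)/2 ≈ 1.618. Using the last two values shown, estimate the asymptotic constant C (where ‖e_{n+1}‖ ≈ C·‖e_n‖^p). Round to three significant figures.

C ≈ ‖e_6‖ / ‖e_5‖^1.618
  = 2.414×10⁻⁵ / (6.910×10⁻⁴)^1.618
  = 2.414×10⁻⁵ / 7.69618e-06 ≈ 3.1366

3.14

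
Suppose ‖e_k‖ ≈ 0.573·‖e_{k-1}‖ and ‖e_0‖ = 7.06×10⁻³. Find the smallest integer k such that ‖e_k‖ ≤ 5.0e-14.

47

After k steps, ‖e_k‖ ≈ 7.06×10⁻³·0.573^k.
Need 0.573^k ≤ 5.0e-14/7.06×10⁻³ = 7.08215e-12.
k ≥ ln(7.08215e-12)/ln(0.573) = -25.6734/-0.55687 = 46.103.
Smallest integer k = 47.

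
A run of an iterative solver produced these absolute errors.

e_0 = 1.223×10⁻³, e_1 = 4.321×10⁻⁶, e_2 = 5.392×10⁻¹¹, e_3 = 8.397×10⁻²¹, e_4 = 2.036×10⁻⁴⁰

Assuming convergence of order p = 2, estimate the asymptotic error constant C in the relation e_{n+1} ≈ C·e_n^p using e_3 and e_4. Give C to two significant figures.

2.9

C ≈ e_4 / e_3^2
  = 2.036×10⁻⁴⁰ / (8.397×10⁻²¹)^2
  = 2.036×10⁻⁴⁰ / 7.05096e-41 ≈ 2.8875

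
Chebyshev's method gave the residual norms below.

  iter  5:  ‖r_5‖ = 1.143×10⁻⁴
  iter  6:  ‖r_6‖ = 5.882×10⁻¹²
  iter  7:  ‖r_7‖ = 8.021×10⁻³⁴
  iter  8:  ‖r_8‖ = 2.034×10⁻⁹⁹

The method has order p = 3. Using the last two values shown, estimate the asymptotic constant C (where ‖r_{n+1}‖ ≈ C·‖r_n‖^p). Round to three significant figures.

3.94

C ≈ ‖r_8‖ / ‖r_7‖^3
  = 2.034×10⁻⁹⁹ / (8.021×10⁻³⁴)^3
  = 2.034×10⁻⁹⁹ / 5.16043e-100 ≈ 3.9415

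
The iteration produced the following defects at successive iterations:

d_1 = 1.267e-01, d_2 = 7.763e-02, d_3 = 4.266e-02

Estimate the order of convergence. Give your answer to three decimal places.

1.222

p ≈ ln(d_3/d_2) / ln(d_2/d_1)
  = ln(4.266e-02/7.763e-02) / ln(7.763e-02/1.267e-01)
  = ln(0.54953) / ln(0.612707)
  = -0.598692 / -0.489868 ≈ 1.222150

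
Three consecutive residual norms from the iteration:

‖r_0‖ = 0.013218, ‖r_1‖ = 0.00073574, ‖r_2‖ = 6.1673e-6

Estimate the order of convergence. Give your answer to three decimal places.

1.655

p ≈ ln(‖r_2‖/‖r_1‖) / ln(‖r_1‖/‖r_0‖)
  = ln(6.1673e-6/0.00073574) / ln(0.00073574/0.013218)
  = ln(0.00838244) / ln(0.055662)
  = -4.781616 / -2.888458 ≈ 1.655422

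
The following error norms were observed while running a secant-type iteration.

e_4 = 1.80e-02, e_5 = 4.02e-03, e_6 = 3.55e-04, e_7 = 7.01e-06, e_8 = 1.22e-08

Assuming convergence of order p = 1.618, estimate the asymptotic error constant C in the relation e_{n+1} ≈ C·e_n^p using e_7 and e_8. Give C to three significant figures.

C ≈ e_8 / e_7^1.618
  = 1.22e-08 / (7.01e-06)^1.618
  = 1.22e-08 / 4.5748e-09 ≈ 2.6668

2.67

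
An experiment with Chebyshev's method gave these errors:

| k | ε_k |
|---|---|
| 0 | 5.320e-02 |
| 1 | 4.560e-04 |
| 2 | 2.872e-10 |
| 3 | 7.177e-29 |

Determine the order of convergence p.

Consecutive ratios: ε_3/ε_2 = 7.177e-29/2.872e-10 = 2.49896e-19, ε_2/ε_1 = 2.872e-10/4.560e-04 = 6.29825e-07.
p ≈ ln(2.49896e-19)/ln(6.29825e-07) = -42.8332/-14.2778 ≈ 3.00.
So the convergence is cubic (order 3).

3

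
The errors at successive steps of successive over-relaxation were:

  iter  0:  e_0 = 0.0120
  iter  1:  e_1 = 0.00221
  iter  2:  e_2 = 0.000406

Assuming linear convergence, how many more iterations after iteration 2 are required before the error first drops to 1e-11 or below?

11

Rate ρ ≈ e_2/e_1 = 0.000406/0.00221 = 0.1837.
After j more steps, e_{2+j} ≈ 0.000406·ρ^j; need ρ^j ≤ 1e-11/0.000406 = 2.46305e-08.
j ≥ ln(2.46305e-08)/ln(0.1837) = -17.5193/-1.69445 = 10.339.
So 11 more iterations are needed.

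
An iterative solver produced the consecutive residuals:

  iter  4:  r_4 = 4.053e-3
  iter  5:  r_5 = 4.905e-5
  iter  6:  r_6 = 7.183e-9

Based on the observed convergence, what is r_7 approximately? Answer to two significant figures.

First estimate the order: p ≈ ln(r_6/r_5) / ln(r_5/r_4) = ln(7.183e-9/4.905e-5)/ln(4.905e-5/4.053e-3) = ln(0.000146442)/ln(0.0121021) ≈ 2.0000.
Then r_7 ≈ r_6·(r_6/r_5)^p = 7.183e-9·(0.000146442)^2.0000 = 7.183e-9·2.14453e-08 ≈ 1.54e-16.

1.5e-16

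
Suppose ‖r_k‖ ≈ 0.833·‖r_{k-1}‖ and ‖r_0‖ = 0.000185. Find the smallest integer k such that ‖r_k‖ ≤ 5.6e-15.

After k steps, ‖r_k‖ ≈ 0.000185·0.833^k.
Need 0.833^k ≤ 5.6e-15/0.000185 = 3.02703e-11.
k ≥ ln(3.02703e-11)/ln(0.833) = -24.2209/-0.18272 = 132.557.
Smallest integer k = 133.

133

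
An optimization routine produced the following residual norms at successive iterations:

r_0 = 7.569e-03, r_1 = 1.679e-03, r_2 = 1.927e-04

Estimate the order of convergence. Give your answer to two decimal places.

p ≈ ln(r_2/r_1) / ln(r_1/r_0)
  = ln(1.927e-04/1.679e-03) / ln(1.679e-03/7.569e-03)
  = ln(0.114771) / ln(0.221826)
  = -2.16482 / -1.50586 ≈ 1.43760

1.44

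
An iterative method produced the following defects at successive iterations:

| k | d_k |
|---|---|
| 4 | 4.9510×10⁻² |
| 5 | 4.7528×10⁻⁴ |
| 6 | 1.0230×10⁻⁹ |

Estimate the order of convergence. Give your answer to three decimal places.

p ≈ ln(d_6/d_5) / ln(d_5/d_4)
  = ln(1.0230×10⁻⁹/4.7528×10⁻⁴) / ln(4.7528×10⁻⁴/4.9510×10⁻²)
  = ln(2.15242e-06) / ln(0.00959968)
  = -13.048918 / -4.646026 ≈ 2.808619

2.809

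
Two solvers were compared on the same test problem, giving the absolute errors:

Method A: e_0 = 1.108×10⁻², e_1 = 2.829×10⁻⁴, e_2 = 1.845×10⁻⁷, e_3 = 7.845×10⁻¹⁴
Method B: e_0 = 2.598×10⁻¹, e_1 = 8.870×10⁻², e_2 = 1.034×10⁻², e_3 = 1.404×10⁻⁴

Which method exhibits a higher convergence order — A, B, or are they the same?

same

Method A: p ≈ ln(7.845×10⁻¹⁴/1.845×10⁻⁷)/ln(1.845×10⁻⁷/2.829×10⁻⁴) ≈ 2.00.
Method B: p ≈ ln(1.404×10⁻⁴/1.034×10⁻²)/ln(1.034×10⁻²/8.870×10⁻²) ≈ 2.00.
Both orders ≈ 2.0 — effectively the same.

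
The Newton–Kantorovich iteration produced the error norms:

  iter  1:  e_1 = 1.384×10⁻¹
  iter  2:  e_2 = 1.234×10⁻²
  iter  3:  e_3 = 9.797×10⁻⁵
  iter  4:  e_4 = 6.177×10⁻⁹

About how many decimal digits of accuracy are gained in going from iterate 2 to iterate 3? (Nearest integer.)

2

Digits gained ≈ log₁₀(e_2/e_3) = log₁₀(1.234×10⁻²/9.797×10⁻⁵) = log₁₀(125.957) ≈ 2.100.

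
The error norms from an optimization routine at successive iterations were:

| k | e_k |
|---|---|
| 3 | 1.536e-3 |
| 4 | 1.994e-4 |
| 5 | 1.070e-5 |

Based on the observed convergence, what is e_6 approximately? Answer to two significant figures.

First estimate the order: p ≈ ln(e_5/e_4) / ln(e_4/e_3) = ln(1.070e-5/1.994e-4)/ln(1.994e-4/1.536e-3) = ln(0.053661)/ln(0.129818) ≈ 1.4327.
Then e_6 ≈ e_5·(e_5/e_4)^p = 1.070e-5·(0.053661)^1.4327 = 1.070e-5·0.015135 ≈ 1.619e-07.

1.6e-7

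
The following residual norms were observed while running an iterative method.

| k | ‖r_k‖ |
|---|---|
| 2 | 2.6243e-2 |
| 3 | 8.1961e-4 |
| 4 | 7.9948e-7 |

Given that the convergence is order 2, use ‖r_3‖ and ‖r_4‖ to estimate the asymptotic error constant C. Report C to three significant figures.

C ≈ ‖r_4‖ / ‖r_3‖^2
  = 7.9948e-7 / (8.1961e-4)^2
  = 7.9948e-7 / 6.71761e-07 ≈ 1.1901

1.19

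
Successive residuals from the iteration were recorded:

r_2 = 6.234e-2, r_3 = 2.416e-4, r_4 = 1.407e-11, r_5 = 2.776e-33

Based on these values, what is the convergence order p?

3

Consecutive ratios: r_5/r_4 = 2.776e-33/1.407e-11 = 1.97299e-22, r_4/r_3 = 1.407e-11/2.416e-4 = 5.82368e-08.
p ≈ ln(1.97299e-22)/ln(5.82368e-08) = -49.9773/-16.6587 ≈ 3.00.
So the convergence is cubic (order 3).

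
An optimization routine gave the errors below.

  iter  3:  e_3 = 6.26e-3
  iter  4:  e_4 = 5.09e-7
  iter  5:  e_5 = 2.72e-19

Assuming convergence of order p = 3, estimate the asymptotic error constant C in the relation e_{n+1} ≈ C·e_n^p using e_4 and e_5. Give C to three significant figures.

C ≈ e_5 / e_4^3
  = 2.72e-19 / (5.09e-7)^3
  = 2.72e-19 / 1.31872e-19 ≈ 2.0626

2.06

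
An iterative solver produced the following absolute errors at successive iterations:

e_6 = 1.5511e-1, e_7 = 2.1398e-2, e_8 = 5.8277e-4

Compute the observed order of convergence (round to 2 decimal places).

1.82

p ≈ ln(e_8/e_7) / ln(e_7/e_6)
  = ln(5.8277e-4/2.1398e-2) / ln(2.1398e-2/1.5511e-1)
  = ln(0.0272348) / ln(0.137954)
  = -3.60326 / -1.98083 ≈ 1.81907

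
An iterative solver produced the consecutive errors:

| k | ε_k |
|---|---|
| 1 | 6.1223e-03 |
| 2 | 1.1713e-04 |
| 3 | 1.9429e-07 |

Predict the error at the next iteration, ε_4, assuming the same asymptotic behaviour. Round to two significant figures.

6.2e-12

First estimate the order: p ≈ ln(ε_3/ε_2) / ln(ε_2/ε_1) = ln(1.9429e-07/1.1713e-04)/ln(1.1713e-04/6.1223e-03) = ln(0.00165876)/ln(0.0191317) ≈ 1.6181.
Then ε_4 ≈ ε_3·(ε_3/ε_2)^p = 1.9429e-07·(0.00165876)^1.6181 = 1.9429e-07·3.17199e-05 ≈ 6.163e-12.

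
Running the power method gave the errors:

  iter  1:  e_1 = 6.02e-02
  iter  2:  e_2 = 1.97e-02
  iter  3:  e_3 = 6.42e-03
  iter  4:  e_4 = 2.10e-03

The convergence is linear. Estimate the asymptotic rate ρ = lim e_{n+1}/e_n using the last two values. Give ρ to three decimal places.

0.327

ρ ≈ e_4/e_3 = 2.10e-03/6.42e-03 = 0.32710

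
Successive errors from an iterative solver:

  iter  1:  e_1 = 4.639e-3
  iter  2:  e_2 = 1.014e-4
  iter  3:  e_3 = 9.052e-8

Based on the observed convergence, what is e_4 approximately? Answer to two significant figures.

First estimate the order: p ≈ ln(e_3/e_2) / ln(e_2/e_1) = ln(9.052e-8/1.014e-4)/ln(1.014e-4/4.639e-3) = ln(0.000892702)/ln(0.0218582) ≈ 1.8365.
Then e_4 ≈ e_3·(e_3/e_2)^p = 9.052e-8·(0.000892702)^1.8365 = 9.052e-8·2.51173e-06 ≈ 2.274e-13.

2.3e-13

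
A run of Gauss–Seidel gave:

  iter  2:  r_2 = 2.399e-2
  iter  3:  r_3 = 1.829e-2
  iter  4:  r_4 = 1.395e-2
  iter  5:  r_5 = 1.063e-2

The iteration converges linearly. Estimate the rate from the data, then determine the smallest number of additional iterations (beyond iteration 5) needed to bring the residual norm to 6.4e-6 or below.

Rate ρ ≈ r_5/r_4 = 1.063e-2/1.395e-2 = 0.7620.
After j more steps, r_{5+j} ≈ 1.063e-2·ρ^j; need ρ^j ≤ 6.4e-6/1.063e-2 = 0.00060207.
j ≥ ln(0.00060207)/ln(0.7620) = -7.4151/-0.27181 = 27.280.
So 28 more iterations are needed.

28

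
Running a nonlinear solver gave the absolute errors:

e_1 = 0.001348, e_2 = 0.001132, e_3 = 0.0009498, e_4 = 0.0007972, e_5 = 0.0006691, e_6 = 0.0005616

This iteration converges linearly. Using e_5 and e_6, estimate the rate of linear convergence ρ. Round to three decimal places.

0.839

ρ ≈ e_6/e_5 = 0.0005616/0.0006691 = 0.83934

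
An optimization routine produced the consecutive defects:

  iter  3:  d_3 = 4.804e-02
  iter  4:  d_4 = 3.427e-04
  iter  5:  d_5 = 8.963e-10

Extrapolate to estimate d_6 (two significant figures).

2.7e-24

First estimate the order: p ≈ ln(d_5/d_4) / ln(d_4/d_3) = ln(8.963e-10/3.427e-04)/ln(3.427e-04/4.804e-02) = ln(2.61541e-06)/ln(0.00713364) ≈ 2.6005.
Then d_6 ≈ d_5·(d_5/d_4)^p = 8.963e-10·(2.61541e-06)^2.6005 = 8.963e-10·3.03957e-15 ≈ 2.724e-24.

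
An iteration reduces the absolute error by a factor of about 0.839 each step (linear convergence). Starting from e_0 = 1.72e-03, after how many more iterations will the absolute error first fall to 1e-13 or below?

135

After k steps, e_k ≈ 1.72e-03·0.839^k.
Need 0.839^k ≤ 1e-13/1.72e-03 = 5.81395e-11.
k ≥ ln(5.81395e-11)/ln(0.839) = -23.5682/-0.17554 = 134.261.
Smallest integer k = 135.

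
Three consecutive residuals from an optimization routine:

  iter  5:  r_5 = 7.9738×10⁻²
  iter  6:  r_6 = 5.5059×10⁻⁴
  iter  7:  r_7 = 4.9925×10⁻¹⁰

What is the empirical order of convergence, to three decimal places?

p ≈ ln(r_7/r_6) / ln(r_6/r_5)
  = ln(4.9925×10⁻¹⁰/5.5059×10⁻⁴) / ln(5.5059×10⁻⁴/7.9738×10⁻²)
  = ln(9.06755e-07) / ln(0.00690499)
  = -13.913394 / -4.975511 ≈ 2.796375

2.796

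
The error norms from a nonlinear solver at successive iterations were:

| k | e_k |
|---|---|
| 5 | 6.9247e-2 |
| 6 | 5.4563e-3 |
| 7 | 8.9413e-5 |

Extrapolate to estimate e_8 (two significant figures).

First estimate the order: p ≈ ln(e_7/e_6) / ln(e_6/e_5) = ln(8.9413e-5/5.4563e-3)/ln(5.4563e-3/6.9247e-2) = ln(0.0163871)/ln(0.0787947) ≈ 1.6180.
Then e_8 ≈ e_7·(e_7/e_6)^p = 8.9413e-5·(0.0163871)^1.6180 = 8.9413e-5·0.00129141 ≈ 1.155e-07.

1.2e-7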